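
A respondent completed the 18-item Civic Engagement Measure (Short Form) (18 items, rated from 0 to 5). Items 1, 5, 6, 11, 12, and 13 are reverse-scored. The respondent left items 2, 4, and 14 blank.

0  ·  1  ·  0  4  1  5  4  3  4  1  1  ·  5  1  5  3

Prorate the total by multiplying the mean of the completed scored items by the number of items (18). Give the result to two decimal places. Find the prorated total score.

Reverse-coded (on a 0–5 scale, reversed = 5 − raw):
  item 1: 5 − 0 = 5
  item 5: 5 − 0 = 5
  item 6: 5 − 4 = 1
  item 11: 5 − 4 = 1
  item 12: 5 − 1 = 4
  item 13: 5 − 1 = 4
Completed scored items (15 of 18): 5, 1, 5, 1, 1, 5, 4, 3, 1, 4, 4, 5, 1, 5, 3; sum = 48.
Person mean = 48 / 15 ≈ 3.2000
Prorated total = (48 / 15) × 18 = 57.60 (to 2 dp)

57.60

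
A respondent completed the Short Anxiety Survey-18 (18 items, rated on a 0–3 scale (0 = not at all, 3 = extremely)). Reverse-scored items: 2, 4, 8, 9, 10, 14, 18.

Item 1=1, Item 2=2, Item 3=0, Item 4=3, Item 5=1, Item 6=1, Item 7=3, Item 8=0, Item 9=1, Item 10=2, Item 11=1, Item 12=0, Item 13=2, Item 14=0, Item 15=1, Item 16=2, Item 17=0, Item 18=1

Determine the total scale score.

Raw sum = 21. Reverse-scored items: 2, 4, 8, 9, 10, 14, 18; their raw sum = 9.
Each reversal replaces raw with 3 − raw, changing the total by 3 − 2·raw per item.
Total = 21 + 7·3 − 2·9 = 21 + 21 − 18 = 24

24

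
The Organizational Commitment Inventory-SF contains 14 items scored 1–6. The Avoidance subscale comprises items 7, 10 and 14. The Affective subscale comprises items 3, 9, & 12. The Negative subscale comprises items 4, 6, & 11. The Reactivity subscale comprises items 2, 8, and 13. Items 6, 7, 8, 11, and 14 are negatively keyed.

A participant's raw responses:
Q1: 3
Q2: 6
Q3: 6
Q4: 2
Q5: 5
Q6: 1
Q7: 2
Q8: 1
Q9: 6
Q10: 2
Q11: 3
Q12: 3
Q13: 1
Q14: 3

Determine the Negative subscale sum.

Negative items: 4, 6, 11.
Of these, items 6 and 11 are negatively keyed; reversed = (1+6) − raw = 7 − raw.
  item 4: 2
  item 6: 7 − 1 = 6
  item 11: 7 − 3 = 4
Sum = 2 + 6 + 4 = 12

12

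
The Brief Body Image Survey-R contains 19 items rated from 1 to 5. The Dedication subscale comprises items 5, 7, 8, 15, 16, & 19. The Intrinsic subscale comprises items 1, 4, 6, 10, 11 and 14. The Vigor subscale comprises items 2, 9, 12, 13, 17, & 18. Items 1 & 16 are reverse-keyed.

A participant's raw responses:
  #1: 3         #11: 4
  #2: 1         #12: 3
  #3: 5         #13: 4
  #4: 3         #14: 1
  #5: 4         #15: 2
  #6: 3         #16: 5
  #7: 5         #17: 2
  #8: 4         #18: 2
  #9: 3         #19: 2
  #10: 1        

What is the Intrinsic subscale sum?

15

Intrinsic items: 1, 4, 6, 10, 11, 14.
Of these, item 1 is reverse-keyed; reverse-coded value = 6 − response.
  item 1: 6 − 3 = 3
  item 4: 3
  item 6: 3
  item 10: 1
  item 11: 4
  item 14: 1
Sum = 3 + 3 + 3 + 1 + 4 + 1 = 15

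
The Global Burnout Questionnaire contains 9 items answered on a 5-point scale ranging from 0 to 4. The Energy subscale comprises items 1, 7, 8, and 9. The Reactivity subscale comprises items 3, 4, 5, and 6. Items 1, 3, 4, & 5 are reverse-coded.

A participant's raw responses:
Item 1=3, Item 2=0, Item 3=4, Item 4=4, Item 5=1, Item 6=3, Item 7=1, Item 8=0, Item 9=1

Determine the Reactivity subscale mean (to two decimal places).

1.50

Reactivity items: 3, 4, 5, 6.
Of these, items 3, 4 and 5 are reverse-coded; reverse-coded value = 4 − response.
  item 3: 4 − 4 = 0
  item 4: 4 − 4 = 0
  item 5: 4 − 1 = 3
  item 6: 3
Sum = 0 + 0 + 3 + 3 = 6
Mean = 6 / 4 = 1.50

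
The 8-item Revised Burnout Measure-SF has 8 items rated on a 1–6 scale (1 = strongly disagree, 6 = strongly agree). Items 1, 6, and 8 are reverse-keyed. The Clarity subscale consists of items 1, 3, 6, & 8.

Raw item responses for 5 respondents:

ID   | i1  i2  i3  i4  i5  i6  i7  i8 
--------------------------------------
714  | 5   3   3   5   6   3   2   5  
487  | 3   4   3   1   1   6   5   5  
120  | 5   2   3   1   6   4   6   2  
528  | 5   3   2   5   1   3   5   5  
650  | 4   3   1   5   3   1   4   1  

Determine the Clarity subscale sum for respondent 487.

Respondent 487 raw: 3, 4, 3, 1, 1, 6, 5, 5.
Clarity items: 1, 3, 6, 8.
Reverse-coded (on a 1–6 scale, reversed = 7 − raw):
  item 1: 7 − 3 = 4
  item 3: 3
  item 6: 7 − 6 = 1
  item 8: 7 − 5 = 2
Sum = 4 + 3 + 1 + 2 = 10

10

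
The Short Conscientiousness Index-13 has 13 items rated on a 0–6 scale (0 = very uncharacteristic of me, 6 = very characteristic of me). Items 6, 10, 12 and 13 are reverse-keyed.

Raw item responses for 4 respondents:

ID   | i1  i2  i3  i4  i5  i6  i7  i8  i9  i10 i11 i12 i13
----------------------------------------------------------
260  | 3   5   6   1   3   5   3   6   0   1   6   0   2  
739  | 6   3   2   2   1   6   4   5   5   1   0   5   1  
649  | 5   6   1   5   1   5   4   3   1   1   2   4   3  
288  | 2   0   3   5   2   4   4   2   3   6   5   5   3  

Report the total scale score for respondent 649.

Respondent 649 raw: 5, 6, 1, 5, 1, 5, 4, 3, 1, 1, 2, 4, 3.
Reverse-coded (on a 0–6 scale, reversed = 6 − raw):
  item 1: 5
  item 2: 6
  item 3: 1
  item 4: 5
  item 5: 1
  item 6: 6 − 5 = 1
  item 7: 4
  item 8: 3
  item 9: 1
  item 10: 6 − 1 = 5
  item 11: 2
  item 12: 6 − 4 = 2
  item 13: 6 − 3 = 3
Sum = 5 + 6 + 1 + 5 + 1 + 1 + 4 + 3 + 1 + 5 + 2 + 2 + 3 = 39

39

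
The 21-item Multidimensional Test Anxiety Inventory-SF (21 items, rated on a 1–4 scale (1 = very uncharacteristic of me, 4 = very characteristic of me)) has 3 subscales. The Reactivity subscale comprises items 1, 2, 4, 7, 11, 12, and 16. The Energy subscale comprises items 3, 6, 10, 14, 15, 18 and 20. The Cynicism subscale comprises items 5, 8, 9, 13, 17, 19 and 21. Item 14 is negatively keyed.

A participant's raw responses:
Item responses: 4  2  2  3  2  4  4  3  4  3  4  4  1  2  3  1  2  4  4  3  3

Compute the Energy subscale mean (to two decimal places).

3.14

Energy items: 3, 6, 10, 14, 15, 18, 20.
Of these, item 14 is negatively keyed; reverse-coded value = 5 − response.
  item 3: 2
  item 6: 4
  item 10: 3
  item 14: 5 − 2 = 3
  item 15: 3
  item 18: 4
  item 20: 3
Sum = 2 + 4 + 3 + 3 + 3 + 4 + 3 = 22
Mean = 22 / 7 = 3.14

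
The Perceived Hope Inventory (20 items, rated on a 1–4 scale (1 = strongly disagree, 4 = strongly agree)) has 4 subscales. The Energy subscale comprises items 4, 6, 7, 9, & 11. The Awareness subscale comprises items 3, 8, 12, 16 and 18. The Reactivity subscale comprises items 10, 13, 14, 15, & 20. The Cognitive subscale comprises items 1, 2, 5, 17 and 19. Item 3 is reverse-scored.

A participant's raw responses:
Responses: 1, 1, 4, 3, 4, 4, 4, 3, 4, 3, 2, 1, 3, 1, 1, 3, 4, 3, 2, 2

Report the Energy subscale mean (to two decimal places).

Energy items: 4, 6, 7, 9, 11.
  item 4: 3
  item 6: 4
  item 7: 4
  item 9: 4
  item 11: 2
Sum = 3 + 4 + 4 + 4 + 2 = 17
Mean = 17 / 5 = 3.40

3.40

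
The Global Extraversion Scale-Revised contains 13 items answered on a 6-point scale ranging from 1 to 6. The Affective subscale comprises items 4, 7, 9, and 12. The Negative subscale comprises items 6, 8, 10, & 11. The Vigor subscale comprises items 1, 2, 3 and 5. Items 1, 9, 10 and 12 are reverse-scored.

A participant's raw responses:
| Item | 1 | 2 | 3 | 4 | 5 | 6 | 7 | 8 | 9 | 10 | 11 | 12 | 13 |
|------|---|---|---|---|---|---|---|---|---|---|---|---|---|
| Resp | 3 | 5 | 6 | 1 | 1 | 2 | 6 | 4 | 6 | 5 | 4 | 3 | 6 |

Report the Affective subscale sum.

12

Affective items: 4, 7, 9, 12.
Of these, items 9 & 12 are reverse-scored; on a 1–6 scale, reversed = 7 − raw.
  item 4: 1
  item 7: 6
  item 9: 7 − 6 = 1
  item 12: 7 − 3 = 4
Sum = 1 + 6 + 1 + 4 = 12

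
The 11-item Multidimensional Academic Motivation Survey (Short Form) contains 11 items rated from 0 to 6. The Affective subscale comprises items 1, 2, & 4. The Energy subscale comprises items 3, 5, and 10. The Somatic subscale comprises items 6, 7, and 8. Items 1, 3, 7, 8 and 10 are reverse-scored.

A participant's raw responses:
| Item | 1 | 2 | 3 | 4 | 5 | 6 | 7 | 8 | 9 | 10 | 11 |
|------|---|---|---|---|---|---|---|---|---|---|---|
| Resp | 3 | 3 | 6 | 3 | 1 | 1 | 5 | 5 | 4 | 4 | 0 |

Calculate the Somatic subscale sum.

3

Somatic items: 6, 7, 8.
Of these, items 7 and 8 are reverse-scored; reverse-coded value = 6 − response.
  item 6: 1
  item 7: 6 − 5 = 1
  item 8: 6 − 5 = 1
Sum = 1 + 1 + 1 = 3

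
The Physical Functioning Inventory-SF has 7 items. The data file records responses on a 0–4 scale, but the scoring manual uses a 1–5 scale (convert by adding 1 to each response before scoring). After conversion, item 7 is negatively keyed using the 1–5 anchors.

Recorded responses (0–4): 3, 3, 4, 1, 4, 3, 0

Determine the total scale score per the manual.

29

Convert to 1–5: 4, 4, 5, 2, 5, 4, 1
Reverse-coded (reversed = (1+5) − raw = 6 − raw):
  item 7: 6 − 1 = 5
Scored: 4, 4, 5, 2, 5, 4, 5
Total = 29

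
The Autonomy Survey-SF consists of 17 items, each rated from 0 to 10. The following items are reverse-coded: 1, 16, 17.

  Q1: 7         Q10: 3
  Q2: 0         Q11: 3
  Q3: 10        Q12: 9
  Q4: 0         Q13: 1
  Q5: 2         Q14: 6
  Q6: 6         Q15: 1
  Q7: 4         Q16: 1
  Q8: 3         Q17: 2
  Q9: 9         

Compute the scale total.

Reversing items 1, 16 and 17 with 10 − raw:
Total = (10−7) + 0 + 10 + 0 + 2 + 6 + 4 + 3 + 9 + 3 + 3 + 9 + 1 + 6 + 1 + (10−1) + (10−2)
      = 3 + 0 + 10 + 0 + 2 + 6 + 4 + 3 + 9 + 3 + 3 + 9 + 1 + 6 + 1 + 9 + 8 = 77

77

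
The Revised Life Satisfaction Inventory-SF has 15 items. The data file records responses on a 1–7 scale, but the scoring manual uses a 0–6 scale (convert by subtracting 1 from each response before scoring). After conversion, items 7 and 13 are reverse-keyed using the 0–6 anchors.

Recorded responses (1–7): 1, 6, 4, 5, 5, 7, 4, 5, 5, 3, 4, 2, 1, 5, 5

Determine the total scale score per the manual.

Convert to 0–6: 0, 5, 3, 4, 4, 6, 3, 4, 4, 2, 3, 1, 0, 4, 4
Reverse-coded (on a 0–6 scale, reversed = 6 − raw):
  item 7: 6 − 3 = 3
  item 13: 6 − 0 = 6
Scored: 0, 5, 3, 4, 4, 6, 3, 4, 4, 2, 3, 1, 6, 4, 4
Total = 53

53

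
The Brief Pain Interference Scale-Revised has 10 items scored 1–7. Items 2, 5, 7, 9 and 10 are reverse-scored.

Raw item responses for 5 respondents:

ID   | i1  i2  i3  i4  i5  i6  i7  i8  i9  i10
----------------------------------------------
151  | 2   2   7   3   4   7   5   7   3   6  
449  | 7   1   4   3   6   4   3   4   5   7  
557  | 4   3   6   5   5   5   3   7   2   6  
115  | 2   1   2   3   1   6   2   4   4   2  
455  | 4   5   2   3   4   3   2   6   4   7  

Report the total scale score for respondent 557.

48

Respondent 557 raw: 4, 3, 6, 5, 5, 5, 3, 7, 2, 6.
Reverse-coded (reverse-coded value = 8 − response):
  item 1: 4
  item 2: 8 − 3 = 5
  item 3: 6
  item 4: 5
  item 5: 8 − 5 = 3
  item 6: 5
  item 7: 8 − 3 = 5
  item 8: 7
  item 9: 8 − 2 = 6
  item 10: 8 − 6 = 2
Sum = 4 + 5 + 6 + 5 + 3 + 5 + 5 + 7 + 6 + 2 = 48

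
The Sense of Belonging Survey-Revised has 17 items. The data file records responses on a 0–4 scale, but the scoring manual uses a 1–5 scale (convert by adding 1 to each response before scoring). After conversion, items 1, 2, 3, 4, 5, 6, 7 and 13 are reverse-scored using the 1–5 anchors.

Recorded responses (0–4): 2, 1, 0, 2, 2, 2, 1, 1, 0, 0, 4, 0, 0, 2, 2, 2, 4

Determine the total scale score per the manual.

54

Convert to 1–5: 3, 2, 1, 3, 3, 3, 2, 2, 1, 1, 5, 1, 1, 3, 3, 3, 5
Reverse-coded (on a 1–5 scale, reversed = 6 − raw):
  item 1: 6 − 3 = 3
  item 2: 6 − 2 = 4
  item 3: 6 − 1 = 5
  item 4: 6 − 3 = 3
  item 5: 6 − 3 = 3
  item 6: 6 − 3 = 3
  item 7: 6 − 2 = 4
  item 13: 6 − 1 = 5
Scored: 3, 4, 5, 3, 3, 3, 4, 2, 1, 1, 5, 1, 5, 3, 3, 3, 5
Total = 54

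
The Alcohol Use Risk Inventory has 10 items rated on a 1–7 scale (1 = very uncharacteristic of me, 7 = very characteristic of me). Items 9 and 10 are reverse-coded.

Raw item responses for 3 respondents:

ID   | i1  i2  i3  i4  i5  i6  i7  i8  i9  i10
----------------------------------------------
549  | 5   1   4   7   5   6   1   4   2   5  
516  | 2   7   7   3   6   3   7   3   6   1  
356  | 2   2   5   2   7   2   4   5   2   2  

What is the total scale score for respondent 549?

Respondent 549 raw: 5, 1, 4, 7, 5, 6, 1, 4, 2, 5.
Reverse-coded (on a 1–7 scale, reversed = 8 − raw):
  item 1: 5
  item 2: 1
  item 3: 4
  item 4: 7
  item 5: 5
  item 6: 6
  item 7: 1
  item 8: 4
  item 9: 8 − 2 = 6
  item 10: 8 − 5 = 3
Sum = 5 + 1 + 4 + 7 + 5 + 6 + 1 + 4 + 6 + 3 = 42

42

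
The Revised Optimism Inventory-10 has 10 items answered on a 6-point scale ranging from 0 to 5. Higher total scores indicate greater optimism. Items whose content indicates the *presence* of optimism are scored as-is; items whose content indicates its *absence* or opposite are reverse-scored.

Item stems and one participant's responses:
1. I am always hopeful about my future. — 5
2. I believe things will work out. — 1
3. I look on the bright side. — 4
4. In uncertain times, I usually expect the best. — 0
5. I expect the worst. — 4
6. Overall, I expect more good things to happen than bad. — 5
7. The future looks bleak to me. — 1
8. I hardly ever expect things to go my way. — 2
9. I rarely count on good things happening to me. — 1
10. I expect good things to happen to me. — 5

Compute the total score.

Items 5, 7, 8, 9 describe the absence/opposite of optimism → reverse-score.
on a 0–5 scale, reversed = 5 − raw.
  item 1: 5
  item 2: 1
  item 3: 4
  item 4: 0
  item 5: 5 − 4 = 1
  item 6: 5
  item 7: 5 − 1 = 4
  item 8: 5 − 2 = 3
  item 9: 5 − 1 = 4
  item 10: 5
Total = 5 + 1 + 4 + 0 + 1 + 5 + 4 + 3 + 4 + 5 = 32

32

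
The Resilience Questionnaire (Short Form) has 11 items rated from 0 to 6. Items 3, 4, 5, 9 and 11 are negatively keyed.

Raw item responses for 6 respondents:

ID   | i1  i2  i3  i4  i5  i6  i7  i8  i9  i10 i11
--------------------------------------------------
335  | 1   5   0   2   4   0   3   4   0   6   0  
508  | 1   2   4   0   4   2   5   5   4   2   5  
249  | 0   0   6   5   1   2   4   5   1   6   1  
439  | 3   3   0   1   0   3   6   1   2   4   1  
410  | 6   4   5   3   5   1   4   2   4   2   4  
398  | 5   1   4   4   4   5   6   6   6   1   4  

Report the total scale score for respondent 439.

46

Respondent 439 raw: 3, 3, 0, 1, 0, 3, 6, 1, 2, 4, 1.
Reverse-coded (on a 0–6 scale, reversed = 6 − raw):
  item 1: 3
  item 2: 3
  item 3: 6 − 0 = 6
  item 4: 6 − 1 = 5
  item 5: 6 − 0 = 6
  item 6: 3
  item 7: 6
  item 8: 1
  item 9: 6 − 2 = 4
  item 10: 4
  item 11: 6 − 1 = 5
Sum = 3 + 3 + 6 + 5 + 6 + 3 + 6 + 1 + 4 + 4 + 5 = 46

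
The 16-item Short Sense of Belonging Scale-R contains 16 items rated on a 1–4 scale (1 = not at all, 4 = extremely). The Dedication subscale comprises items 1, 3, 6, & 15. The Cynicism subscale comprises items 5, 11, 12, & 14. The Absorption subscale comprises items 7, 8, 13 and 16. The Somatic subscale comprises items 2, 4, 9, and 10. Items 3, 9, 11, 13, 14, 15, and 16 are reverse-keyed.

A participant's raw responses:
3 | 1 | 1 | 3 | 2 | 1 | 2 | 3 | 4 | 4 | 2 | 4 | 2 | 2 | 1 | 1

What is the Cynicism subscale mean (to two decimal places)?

3.00

Cynicism items: 5, 11, 12, 14.
Of these, items 11 & 14 are reverse-keyed; reversed = (1+4) − raw = 5 − raw.
  item 5: 2
  item 11: 5 − 2 = 3
  item 12: 4
  item 14: 5 − 2 = 3
Sum = 2 + 3 + 4 + 3 = 12
Mean = 12 / 4 = 3.00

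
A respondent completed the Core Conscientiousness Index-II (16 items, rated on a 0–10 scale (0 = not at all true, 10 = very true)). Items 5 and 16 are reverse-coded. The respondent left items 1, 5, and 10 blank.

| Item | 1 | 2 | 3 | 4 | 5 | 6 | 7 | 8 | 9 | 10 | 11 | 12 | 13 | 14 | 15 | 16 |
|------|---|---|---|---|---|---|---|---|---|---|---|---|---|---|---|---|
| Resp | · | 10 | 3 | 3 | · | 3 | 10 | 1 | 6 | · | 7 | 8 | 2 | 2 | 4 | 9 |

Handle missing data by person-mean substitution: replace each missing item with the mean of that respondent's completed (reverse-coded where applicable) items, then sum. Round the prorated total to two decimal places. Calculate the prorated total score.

73.85

Reverse-coded (reversed = (0+10) − raw = 10 − raw):
  item 16: 10 − 9 = 1
Completed scored items (13 of 16): 10, 3, 3, 3, 10, 1, 6, 7, 8, 2, 2, 4, 1; sum = 60.
Person mean = 60 / 13 ≈ 4.6154
Prorated total = (60 / 13) × 16 = 73.85 (to 2 dp)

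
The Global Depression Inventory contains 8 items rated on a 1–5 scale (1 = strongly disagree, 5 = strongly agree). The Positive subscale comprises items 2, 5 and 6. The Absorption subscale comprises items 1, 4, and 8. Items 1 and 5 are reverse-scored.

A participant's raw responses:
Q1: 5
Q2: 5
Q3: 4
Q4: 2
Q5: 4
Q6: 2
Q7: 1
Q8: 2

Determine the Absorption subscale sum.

5

Absorption items: 1, 4, 8.
Of these, item 1 is reverse-scored; reversed = (1+5) − raw = 6 − raw.
  item 1: 6 − 5 = 1
  item 4: 2
  item 8: 2
Sum = 1 + 2 + 2 = 5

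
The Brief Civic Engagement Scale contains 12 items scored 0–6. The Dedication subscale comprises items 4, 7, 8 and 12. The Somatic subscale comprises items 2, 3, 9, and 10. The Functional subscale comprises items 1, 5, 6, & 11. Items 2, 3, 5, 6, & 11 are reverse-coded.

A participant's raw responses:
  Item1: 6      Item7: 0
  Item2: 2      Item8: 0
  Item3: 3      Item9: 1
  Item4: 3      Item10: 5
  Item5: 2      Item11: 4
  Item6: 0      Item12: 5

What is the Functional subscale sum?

18

Functional items: 1, 5, 6, 11.
Of these, items 5, 6 and 11 are reverse-coded; on a 0–6 scale, reversed = 6 − raw.
  item 1: 6
  item 5: 6 − 2 = 4
  item 6: 6 − 0 = 6
  item 11: 6 − 4 = 2
Sum = 6 + 4 + 6 + 2 = 18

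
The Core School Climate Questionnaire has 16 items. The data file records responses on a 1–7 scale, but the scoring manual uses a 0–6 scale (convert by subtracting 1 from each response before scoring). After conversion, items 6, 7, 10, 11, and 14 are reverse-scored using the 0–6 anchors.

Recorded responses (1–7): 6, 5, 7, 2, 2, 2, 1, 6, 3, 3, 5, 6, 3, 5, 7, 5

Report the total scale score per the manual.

Convert to 0–6: 5, 4, 6, 1, 1, 1, 0, 5, 2, 2, 4, 5, 2, 4, 6, 4
Reverse-coded (on a 0–6 scale, reversed = 6 − raw):
  item 6: 6 − 1 = 5
  item 7: 6 − 0 = 6
  item 10: 6 − 2 = 4
  item 11: 6 − 4 = 2
  item 14: 6 − 4 = 2
Scored: 5, 4, 6, 1, 1, 5, 6, 5, 2, 4, 2, 5, 2, 2, 6, 4
Total = 60

60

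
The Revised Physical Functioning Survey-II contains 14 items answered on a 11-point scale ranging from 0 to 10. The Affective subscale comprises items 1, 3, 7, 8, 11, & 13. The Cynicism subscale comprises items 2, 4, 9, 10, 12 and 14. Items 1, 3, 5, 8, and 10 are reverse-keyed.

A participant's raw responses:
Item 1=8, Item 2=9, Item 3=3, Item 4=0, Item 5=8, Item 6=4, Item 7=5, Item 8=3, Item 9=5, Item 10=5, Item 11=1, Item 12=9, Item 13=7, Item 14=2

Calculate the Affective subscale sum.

29

Affective items: 1, 3, 7, 8, 11, 13.
Of these, items 1, 3 and 8 are reverse-keyed; reversed = (0+10) − raw = 10 − raw.
  item 1: 10 − 8 = 2
  item 3: 10 − 3 = 7
  item 7: 5
  item 8: 10 − 3 = 7
  item 11: 1
  item 13: 7
Sum = 2 + 7 + 5 + 7 + 1 + 7 = 29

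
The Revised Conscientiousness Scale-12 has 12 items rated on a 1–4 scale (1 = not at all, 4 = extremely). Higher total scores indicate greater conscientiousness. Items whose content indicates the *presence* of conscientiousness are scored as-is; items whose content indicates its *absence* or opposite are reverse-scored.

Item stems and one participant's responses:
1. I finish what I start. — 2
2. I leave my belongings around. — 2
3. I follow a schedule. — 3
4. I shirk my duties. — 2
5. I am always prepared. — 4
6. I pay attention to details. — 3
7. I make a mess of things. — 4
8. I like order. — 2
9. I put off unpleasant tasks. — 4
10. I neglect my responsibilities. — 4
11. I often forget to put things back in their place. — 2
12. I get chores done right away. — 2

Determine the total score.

28

Items 2, 4, 7, 9, 10, 11 describe the absence/opposite of conscientiousness → reverse-score.
reverse-coded value = 5 − response.
  item 1: 2
  item 2: 5 − 2 = 3
  item 3: 3
  item 4: 5 − 2 = 3
  item 5: 4
  item 6: 3
  item 7: 5 − 4 = 1
  item 8: 2
  item 9: 5 − 4 = 1
  item 10: 5 − 4 = 1
  item 11: 5 − 2 = 3
  item 12: 2
Total = 2 + 3 + 3 + 3 + 4 + 3 + 1 + 2 + 1 + 1 + 3 + 2 = 28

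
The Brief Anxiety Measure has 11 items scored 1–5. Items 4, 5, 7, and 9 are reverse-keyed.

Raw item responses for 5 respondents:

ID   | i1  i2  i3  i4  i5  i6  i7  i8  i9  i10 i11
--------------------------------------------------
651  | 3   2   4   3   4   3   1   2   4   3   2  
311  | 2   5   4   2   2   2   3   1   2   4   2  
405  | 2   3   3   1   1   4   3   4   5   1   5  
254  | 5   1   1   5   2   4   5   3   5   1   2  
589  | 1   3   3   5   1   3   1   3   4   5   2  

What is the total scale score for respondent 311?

35

Respondent 311 raw: 2, 5, 4, 2, 2, 2, 3, 1, 2, 4, 2.
Reverse-coded (reversed = (1+5) − raw = 6 − raw):
  item 1: 2
  item 2: 5
  item 3: 4
  item 4: 6 − 2 = 4
  item 5: 6 − 2 = 4
  item 6: 2
  item 7: 6 − 3 = 3
  item 8: 1
  item 9: 6 − 2 = 4
  item 10: 4
  item 11: 2
Sum = 2 + 5 + 4 + 4 + 4 + 2 + 3 + 1 + 4 + 4 + 2 = 35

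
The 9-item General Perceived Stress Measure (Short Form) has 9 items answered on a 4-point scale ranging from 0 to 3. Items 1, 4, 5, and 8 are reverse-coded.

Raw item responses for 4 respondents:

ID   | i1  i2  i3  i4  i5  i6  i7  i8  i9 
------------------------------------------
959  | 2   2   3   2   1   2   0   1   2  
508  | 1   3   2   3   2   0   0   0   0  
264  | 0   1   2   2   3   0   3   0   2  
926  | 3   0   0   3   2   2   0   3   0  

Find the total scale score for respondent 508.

Respondent 508 raw: 1, 3, 2, 3, 2, 0, 0, 0, 0.
Reverse-coded (reverse-coded value = 3 − response):
  item 1: 3 − 1 = 2
  item 2: 3
  item 3: 2
  item 4: 3 − 3 = 0
  item 5: 3 − 2 = 1
  item 6: 0
  item 7: 0
  item 8: 3 − 0 = 3
  item 9: 0
Sum = 2 + 3 + 2 + 0 + 1 + 0 + 0 + 3 + 0 = 11

11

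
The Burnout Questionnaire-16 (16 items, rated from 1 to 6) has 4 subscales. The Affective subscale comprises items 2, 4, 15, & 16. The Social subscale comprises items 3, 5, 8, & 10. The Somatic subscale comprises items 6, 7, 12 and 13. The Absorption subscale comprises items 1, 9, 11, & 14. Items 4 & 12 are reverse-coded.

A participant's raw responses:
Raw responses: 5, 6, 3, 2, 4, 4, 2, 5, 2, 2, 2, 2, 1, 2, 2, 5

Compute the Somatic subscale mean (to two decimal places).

Somatic items: 6, 7, 12, 13.
Of these, item 12 is reverse-coded; reverse-coded value = 7 − response.
  item 6: 4
  item 7: 2
  item 12: 7 − 2 = 5
  item 13: 1
Sum = 4 + 2 + 5 + 1 = 12
Mean = 12 / 4 = 3.00

3.00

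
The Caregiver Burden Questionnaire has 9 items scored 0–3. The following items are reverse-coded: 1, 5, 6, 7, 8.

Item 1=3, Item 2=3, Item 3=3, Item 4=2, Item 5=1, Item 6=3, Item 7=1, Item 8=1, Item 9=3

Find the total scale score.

Raw sum = 20. Reverse-coded items: 1, 5, 6, 7, 8; their raw sum = 9.
Each reversal replaces raw with 3 − raw, changing the total by 3 − 2·raw per item.
Total = 20 + 5·3 − 2·9 = 20 + 15 − 18 = 17

17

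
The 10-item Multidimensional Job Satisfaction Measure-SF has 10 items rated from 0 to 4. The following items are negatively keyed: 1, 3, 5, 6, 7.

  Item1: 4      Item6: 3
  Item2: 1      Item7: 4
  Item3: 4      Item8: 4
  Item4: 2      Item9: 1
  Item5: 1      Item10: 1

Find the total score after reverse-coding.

13

Reversing items 1, 3, 5, 6 and 7 with 4 − raw:
Total = (4−4) + 1 + (4−4) + 2 + (4−1) + (4−3) + (4−4) + 4 + 1 + 1
      = 0 + 1 + 0 + 2 + 3 + 1 + 0 + 4 + 1 + 1 = 13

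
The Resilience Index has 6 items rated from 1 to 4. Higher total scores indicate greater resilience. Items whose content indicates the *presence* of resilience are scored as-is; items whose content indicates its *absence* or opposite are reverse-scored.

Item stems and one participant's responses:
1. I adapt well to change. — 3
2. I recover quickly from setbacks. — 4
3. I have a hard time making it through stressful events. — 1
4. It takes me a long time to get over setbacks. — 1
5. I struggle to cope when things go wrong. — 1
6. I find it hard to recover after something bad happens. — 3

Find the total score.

21

Items 3, 4, 5, 6 describe the absence/opposite of resilience → reverse-score.
on a 1–4 scale, reversed = 5 − raw.
  item 1: 3
  item 2: 4
  item 3: 5 − 1 = 4
  item 4: 5 − 1 = 4
  item 5: 5 − 1 = 4
  item 6: 5 − 3 = 2
Total = 3 + 4 + 4 + 4 + 4 + 2 = 21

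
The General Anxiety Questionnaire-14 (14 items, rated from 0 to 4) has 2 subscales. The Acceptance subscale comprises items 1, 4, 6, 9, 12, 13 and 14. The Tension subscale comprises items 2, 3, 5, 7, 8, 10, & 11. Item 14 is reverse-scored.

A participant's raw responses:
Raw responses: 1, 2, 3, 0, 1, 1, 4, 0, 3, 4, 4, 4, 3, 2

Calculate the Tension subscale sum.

18

Tension items: 2, 3, 5, 7, 8, 10, 11.
  item 2: 2
  item 3: 3
  item 5: 1
  item 7: 4
  item 8: 0
  item 10: 4
  item 11: 4
Sum = 2 + 3 + 1 + 4 + 0 + 4 + 4 = 18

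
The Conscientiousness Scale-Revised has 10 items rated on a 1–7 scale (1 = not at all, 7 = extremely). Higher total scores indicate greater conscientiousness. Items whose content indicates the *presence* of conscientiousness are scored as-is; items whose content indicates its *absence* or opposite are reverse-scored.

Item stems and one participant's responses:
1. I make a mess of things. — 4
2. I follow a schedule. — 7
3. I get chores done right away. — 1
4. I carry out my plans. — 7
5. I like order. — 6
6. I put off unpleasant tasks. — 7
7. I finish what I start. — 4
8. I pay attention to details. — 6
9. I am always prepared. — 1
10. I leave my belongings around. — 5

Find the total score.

40

Items 1, 6, 10 describe the absence/opposite of conscientiousness → reverse-score.
on a 1–7 scale, reversed = 8 − raw.
  item 1: 8 − 4 = 4
  item 2: 7
  item 3: 1
  item 4: 7
  item 5: 6
  item 6: 8 − 7 = 1
  item 7: 4
  item 8: 6
  item 9: 1
  item 10: 8 − 5 = 3
Total = 4 + 7 + 1 + 7 + 6 + 1 + 4 + 6 + 1 + 3 = 40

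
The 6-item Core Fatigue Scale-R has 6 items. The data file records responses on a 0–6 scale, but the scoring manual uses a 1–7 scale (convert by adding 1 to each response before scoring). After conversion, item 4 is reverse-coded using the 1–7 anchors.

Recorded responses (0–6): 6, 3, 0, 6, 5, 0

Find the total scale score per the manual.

20

Convert to 1–7: 7, 4, 1, 7, 6, 1
Reverse-coded (reverse-coded value = 8 − response):
  item 4: 8 − 7 = 1
Scored: 7, 4, 1, 1, 6, 1
Total = 20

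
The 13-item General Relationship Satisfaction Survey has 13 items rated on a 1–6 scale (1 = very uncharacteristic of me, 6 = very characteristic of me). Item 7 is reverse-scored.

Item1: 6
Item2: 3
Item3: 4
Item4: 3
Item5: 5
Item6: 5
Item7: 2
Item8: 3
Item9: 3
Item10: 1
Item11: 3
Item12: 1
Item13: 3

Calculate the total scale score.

Reversing item 7 with 7 − raw:
Total = 6 + 3 + 4 + 3 + 5 + 5 + (7−2) + 3 + 3 + 1 + 3 + 1 + 3
      = 6 + 3 + 4 + 3 + 5 + 5 + 5 + 3 + 3 + 1 + 3 + 1 + 3 = 45

45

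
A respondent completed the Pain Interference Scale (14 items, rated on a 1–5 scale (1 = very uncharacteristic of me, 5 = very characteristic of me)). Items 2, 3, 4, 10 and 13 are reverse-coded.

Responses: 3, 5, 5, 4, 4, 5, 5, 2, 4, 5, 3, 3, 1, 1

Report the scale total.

40

Apply reverse scoring (reversed = (1+5) − raw = 6 − raw):
  item 2: 6 − 5 = 1
  item 3: 6 − 5 = 1
  item 4: 6 − 4 = 2
  item 10: 6 − 5 = 1
  item 13: 6 − 1 = 5
Scored items: 3, 1, 1, 2, 4, 5, 5, 2, 4, 1, 3, 3, 5, 1
Total = 3 + 1 + 1 + 2 + 4 + 5 + 5 + 2 + 4 + 1 + 3 + 3 + 5 + 1 = 40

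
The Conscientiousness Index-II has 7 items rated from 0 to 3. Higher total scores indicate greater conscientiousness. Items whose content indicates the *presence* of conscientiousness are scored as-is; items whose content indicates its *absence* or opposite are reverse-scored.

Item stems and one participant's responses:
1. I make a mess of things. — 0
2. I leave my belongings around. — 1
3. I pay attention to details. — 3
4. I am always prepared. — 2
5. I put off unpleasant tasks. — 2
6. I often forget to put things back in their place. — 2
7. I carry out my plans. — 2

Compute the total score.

14

Items 1, 2, 5, 6 describe the absence/opposite of conscientiousness → reverse-score.
reversed = (0+3) − raw = 3 − raw.
  item 1: 3 − 0 = 3
  item 2: 3 − 1 = 2
  item 3: 3
  item 4: 2
  item 5: 3 − 2 = 1
  item 6: 3 − 2 = 1
  item 7: 2
Total = 3 + 2 + 3 + 2 + 1 + 1 + 2 = 14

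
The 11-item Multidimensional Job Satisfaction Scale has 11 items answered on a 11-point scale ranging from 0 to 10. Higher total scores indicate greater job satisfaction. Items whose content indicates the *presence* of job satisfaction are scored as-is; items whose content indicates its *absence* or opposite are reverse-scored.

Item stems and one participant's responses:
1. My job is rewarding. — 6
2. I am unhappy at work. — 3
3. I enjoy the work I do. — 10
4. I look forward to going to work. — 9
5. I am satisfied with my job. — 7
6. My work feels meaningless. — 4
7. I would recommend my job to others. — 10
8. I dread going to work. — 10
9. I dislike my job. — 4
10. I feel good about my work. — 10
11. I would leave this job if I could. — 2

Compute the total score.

79

Items 2, 6, 8, 9, 11 describe the absence/opposite of job satisfaction → reverse-score.
on a 0–10 scale, reversed = 10 − raw.
  item 1: 6
  item 2: 10 − 3 = 7
  item 3: 10
  item 4: 9
  item 5: 7
  item 6: 10 − 4 = 6
  item 7: 10
  item 8: 10 − 10 = 0
  item 9: 10 − 4 = 6
  item 10: 10
  item 11: 10 − 2 = 8
Total = 6 + 7 + 10 + 9 + 7 + 6 + 10 + 0 + 6 + 10 + 8 = 79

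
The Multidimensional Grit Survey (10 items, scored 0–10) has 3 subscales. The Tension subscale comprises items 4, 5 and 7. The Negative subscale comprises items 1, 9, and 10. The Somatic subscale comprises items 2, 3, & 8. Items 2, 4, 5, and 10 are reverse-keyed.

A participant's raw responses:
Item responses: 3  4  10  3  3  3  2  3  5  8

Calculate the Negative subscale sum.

10

Negative items: 1, 9, 10.
Of these, item 10 is reverse-keyed; reversed = (0+10) − raw = 10 − raw.
  item 1: 3
  item 9: 5
  item 10: 10 − 8 = 2
Sum = 3 + 5 + 2 = 10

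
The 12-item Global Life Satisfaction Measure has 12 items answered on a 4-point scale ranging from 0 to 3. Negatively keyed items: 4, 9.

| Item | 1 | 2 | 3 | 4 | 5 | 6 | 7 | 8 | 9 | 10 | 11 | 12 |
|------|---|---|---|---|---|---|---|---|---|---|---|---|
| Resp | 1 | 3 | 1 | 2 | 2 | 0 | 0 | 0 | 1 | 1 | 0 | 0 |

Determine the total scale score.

11

Raw sum = 11. Negatively keyed items: 4, 9; their raw sum = 3.
Each reversal replaces raw with 3 − raw, changing the total by 3 − 2·raw per item.
Total = 11 + 2·3 − 2·3 = 11 + 6 − 6 = 11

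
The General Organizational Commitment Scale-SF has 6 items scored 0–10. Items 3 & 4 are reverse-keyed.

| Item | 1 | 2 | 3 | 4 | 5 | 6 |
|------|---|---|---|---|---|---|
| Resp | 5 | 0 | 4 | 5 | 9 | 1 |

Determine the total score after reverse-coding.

Reverse-coded items (reversed = (0+10) − raw = 10 − raw):
  item 3: 10 − 4 = 6
  item 4: 10 − 5 = 5
Scored items: 5, 0, 6, 5, 9, 1
Total = 5 + 0 + 6 + 5 + 9 + 1 = 26

26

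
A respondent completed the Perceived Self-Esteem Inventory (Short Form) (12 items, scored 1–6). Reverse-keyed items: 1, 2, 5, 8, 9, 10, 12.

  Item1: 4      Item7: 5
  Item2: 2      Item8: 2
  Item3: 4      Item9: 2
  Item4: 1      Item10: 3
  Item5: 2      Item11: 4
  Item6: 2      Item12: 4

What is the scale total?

46

Reversing items 1, 2, 5, 8, 9, 10, & 12 with 7 − raw:
Total = (7−4) + (7−2) + 4 + 1 + (7−2) + 2 + 5 + (7−2) + (7−2) + (7−3) + 4 + (7−4)
      = 3 + 5 + 4 + 1 + 5 + 2 + 5 + 5 + 5 + 4 + 4 + 3 = 46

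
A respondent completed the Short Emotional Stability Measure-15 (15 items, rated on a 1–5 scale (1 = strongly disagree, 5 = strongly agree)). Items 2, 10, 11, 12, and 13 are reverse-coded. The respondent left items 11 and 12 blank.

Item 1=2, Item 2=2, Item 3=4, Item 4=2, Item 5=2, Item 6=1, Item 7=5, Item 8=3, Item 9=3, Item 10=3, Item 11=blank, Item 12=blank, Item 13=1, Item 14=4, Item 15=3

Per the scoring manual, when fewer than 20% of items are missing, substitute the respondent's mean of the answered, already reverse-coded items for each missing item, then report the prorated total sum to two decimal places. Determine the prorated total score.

Reverse-coded (on a 1–5 scale, reversed = 6 − raw):
  item 2: 6 − 2 = 4
  item 10: 6 − 3 = 3
  item 13: 6 − 1 = 5
Completed scored items (13 of 15): 2, 4, 4, 2, 2, 1, 5, 3, 3, 3, 5, 4, 3; sum = 41.
Person mean = 41 / 13 ≈ 3.1538
Prorated total = (41 / 13) × 15 = 47.31 (to 2 dp)

47.31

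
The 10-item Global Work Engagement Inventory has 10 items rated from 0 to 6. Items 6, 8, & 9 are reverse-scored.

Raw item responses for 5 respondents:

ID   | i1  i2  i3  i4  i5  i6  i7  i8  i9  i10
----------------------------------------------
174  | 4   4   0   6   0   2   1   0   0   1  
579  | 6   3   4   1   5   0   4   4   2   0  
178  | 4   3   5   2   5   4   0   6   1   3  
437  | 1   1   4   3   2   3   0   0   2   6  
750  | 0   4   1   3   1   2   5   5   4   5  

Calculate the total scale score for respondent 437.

Respondent 437 raw: 1, 1, 4, 3, 2, 3, 0, 0, 2, 6.
Reverse-coded (reverse-coded value = 6 − response):
  item 1: 1
  item 2: 1
  item 3: 4
  item 4: 3
  item 5: 2
  item 6: 6 − 3 = 3
  item 7: 0
  item 8: 6 − 0 = 6
  item 9: 6 − 2 = 4
  item 10: 6
Sum = 1 + 1 + 4 + 3 + 2 + 3 + 0 + 6 + 4 + 6 = 30

30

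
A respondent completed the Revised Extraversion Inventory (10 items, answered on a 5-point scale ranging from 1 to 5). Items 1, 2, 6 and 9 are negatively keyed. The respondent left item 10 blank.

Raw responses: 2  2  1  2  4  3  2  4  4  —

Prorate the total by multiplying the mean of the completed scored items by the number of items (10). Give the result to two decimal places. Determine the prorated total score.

28.89

Reverse-coded (reversed = (1+5) − raw = 6 − raw):
  item 1: 6 − 2 = 4
  item 2: 6 − 2 = 4
  item 6: 6 − 3 = 3
  item 9: 6 − 4 = 2
Completed scored items (9 of 10): 4, 4, 1, 2, 4, 3, 2, 4, 2; sum = 26.
Person mean = 26 / 9 ≈ 2.8889
Prorated total = (26 / 9) × 10 = 28.89 (to 2 dp)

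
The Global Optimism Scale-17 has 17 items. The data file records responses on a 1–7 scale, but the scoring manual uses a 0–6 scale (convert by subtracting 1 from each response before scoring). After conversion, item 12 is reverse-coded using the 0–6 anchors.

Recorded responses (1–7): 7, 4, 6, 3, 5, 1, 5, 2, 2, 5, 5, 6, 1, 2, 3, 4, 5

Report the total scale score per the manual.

45

Convert to 0–6: 6, 3, 5, 2, 4, 0, 4, 1, 1, 4, 4, 5, 0, 1, 2, 3, 4
Reverse-coded (on a 0–6 scale, reversed = 6 − raw):
  item 12: 6 − 5 = 1
Scored: 6, 3, 5, 2, 4, 0, 4, 1, 1, 4, 4, 1, 0, 1, 2, 3, 4
Total = 45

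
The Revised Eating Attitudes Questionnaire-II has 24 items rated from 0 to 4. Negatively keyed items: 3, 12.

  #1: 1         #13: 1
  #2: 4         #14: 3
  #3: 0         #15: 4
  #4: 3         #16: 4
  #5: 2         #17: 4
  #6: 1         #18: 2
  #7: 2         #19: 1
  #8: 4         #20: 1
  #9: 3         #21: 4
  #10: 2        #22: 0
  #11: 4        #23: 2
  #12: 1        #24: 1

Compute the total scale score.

Negatively keyed items use 4 − raw:
  item 3: 4 − 0 = 4
  item 12: 4 − 1 = 3
Scored responses: 1, 4, 4, 3, 2, 1, 2, 4, 3, 2, 4, 3, 1, 3, 4, 4, 4, 2, 1, 1, 4, 0, 2, 1
Total = 1 + 4 + 4 + 3 + 2 + 1 + 2 + 4 + 3 + 2 + 4 + 3 + 1 + 3 + 4 + 4 + 4 + 2 + 1 + 1 + 4 + 0 + 2 + 1 = 60

60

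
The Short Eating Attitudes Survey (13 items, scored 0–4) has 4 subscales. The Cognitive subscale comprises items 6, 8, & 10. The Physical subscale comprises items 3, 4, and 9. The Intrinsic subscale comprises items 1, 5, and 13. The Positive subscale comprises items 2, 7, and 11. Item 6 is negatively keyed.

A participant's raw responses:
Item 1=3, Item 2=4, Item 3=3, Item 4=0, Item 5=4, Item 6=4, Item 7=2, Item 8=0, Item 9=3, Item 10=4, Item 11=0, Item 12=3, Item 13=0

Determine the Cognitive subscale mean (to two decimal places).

Cognitive items: 6, 8, 10.
Of these, item 6 is negatively keyed; reverse-coded value = 4 − response.
  item 6: 4 − 4 = 0
  item 8: 0
  item 10: 4
Sum = 0 + 0 + 4 = 4
Mean = 4 / 3 = 1.33

1.33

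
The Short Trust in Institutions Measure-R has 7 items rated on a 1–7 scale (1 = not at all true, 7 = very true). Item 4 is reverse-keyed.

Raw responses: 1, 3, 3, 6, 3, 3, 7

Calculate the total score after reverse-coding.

22

Reverse-coded items (reversed = (1+7) − raw = 8 − raw):
  item 4: 8 − 6 = 2
Scored items: 1, 3, 3, 2, 3, 3, 7
Total = 1 + 3 + 3 + 2 + 3 + 3 + 7 = 22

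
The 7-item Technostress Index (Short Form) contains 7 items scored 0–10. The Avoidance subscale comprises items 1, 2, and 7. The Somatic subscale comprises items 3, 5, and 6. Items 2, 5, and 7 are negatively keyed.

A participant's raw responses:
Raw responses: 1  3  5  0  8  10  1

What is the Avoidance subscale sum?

Avoidance items: 1, 2, 7.
Of these, items 2 and 7 are negatively keyed; on a 0–10 scale, reversed = 10 − raw.
  item 1: 1
  item 2: 10 − 3 = 7
  item 7: 10 − 1 = 9
Sum = 1 + 7 + 9 = 17

17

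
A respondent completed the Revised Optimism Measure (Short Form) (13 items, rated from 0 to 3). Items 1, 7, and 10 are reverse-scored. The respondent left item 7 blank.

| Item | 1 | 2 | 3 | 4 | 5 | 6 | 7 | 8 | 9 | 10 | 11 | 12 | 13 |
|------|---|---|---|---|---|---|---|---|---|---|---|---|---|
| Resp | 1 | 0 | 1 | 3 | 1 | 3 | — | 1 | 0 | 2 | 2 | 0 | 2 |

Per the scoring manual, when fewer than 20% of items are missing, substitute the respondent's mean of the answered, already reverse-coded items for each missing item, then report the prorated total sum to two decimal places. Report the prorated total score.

17.33

Reverse-coded (on a 0–3 scale, reversed = 3 − raw):
  item 1: 3 − 1 = 2
  item 10: 3 − 2 = 1
Completed scored items (12 of 13): 2, 0, 1, 3, 1, 3, 1, 0, 1, 2, 0, 2; sum = 16.
Person mean = 16 / 12 ≈ 1.3333
Prorated total = (16 / 12) × 13 = 17.33 (to 2 dp)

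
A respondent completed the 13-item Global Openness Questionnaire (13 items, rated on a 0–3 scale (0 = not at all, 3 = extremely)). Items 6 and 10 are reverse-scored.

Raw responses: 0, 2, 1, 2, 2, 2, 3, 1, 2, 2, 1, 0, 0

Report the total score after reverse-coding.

16

Reverse-scored items use 3 − raw:
  item 6: 3 − 2 = 1
  item 10: 3 − 2 = 1
After reverse-coding: 0, 2, 1, 2, 2, 1, 3, 1, 2, 1, 1, 0, 0
Total = 0 + 2 + 1 + 2 + 2 + 1 + 3 + 1 + 2 + 1 + 1 + 0 + 0 = 16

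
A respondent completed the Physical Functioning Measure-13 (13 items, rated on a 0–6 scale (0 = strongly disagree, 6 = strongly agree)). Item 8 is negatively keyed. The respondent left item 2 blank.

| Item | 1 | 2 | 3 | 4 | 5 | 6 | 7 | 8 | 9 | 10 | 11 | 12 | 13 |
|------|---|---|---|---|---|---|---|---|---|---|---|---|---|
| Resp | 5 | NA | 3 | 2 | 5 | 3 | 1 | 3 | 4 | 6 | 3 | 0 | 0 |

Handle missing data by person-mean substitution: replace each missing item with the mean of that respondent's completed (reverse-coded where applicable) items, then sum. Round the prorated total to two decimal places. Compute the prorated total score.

37.92

Reverse-coded (reversed = (0+6) − raw = 6 − raw):
  item 8: 6 − 3 = 3
Completed scored items (12 of 13): 5, 3, 2, 5, 3, 1, 3, 4, 6, 3, 0, 0; sum = 35.
Person mean = 35 / 12 ≈ 2.9167
Prorated total = (35 / 12) × 13 = 37.92 (to 2 dp)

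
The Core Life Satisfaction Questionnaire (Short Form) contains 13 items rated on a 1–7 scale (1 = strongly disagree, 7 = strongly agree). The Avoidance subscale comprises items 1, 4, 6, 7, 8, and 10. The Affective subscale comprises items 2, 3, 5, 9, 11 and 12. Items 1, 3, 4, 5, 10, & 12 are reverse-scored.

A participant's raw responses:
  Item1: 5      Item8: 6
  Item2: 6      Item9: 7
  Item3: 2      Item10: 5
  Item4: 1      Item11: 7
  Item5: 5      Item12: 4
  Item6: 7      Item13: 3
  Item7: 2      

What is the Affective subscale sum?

33

Affective items: 2, 3, 5, 9, 11, 12.
Of these, items 3, 5, and 12 are reverse-scored; reversed = (1+7) − raw = 8 − raw.
  item 2: 6
  item 3: 8 − 2 = 6
  item 5: 8 − 5 = 3
  item 9: 7
  item 11: 7
  item 12: 8 − 4 = 4
Sum = 6 + 6 + 3 + 7 + 7 + 4 = 33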